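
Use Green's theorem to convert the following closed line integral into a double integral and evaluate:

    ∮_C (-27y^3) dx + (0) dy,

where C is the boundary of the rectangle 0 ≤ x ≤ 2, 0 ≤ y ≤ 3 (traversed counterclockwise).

Green's theorem converts the closed line integral into a double integral over the enclosed region D:

    ∮_C P dx + Q dy = ∬_D (∂Q/∂x - ∂P/∂y) dA.

Here P = -27y^3, Q = 0, so

    ∂Q/∂x = 0,    ∂P/∂y = -81y^2,
    ∂Q/∂x - ∂P/∂y = 81y^2.

D is the region 0 ≤ x ≤ 2, 0 ≤ y ≤ 3. Evaluating the double integral:

    ∬_D (81y^2) dA = ∫_0^{2} ∫_0^{3} (81y^2) dy dx.

Inner (y from 0 to 3): 729.
Outer (x from 0 to 2): 1458.

Therefore ∮_C P dx + Q dy = 1458.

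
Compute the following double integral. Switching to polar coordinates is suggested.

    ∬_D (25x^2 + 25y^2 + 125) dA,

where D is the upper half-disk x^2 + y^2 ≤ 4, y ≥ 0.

The region D is 0 ≤ r ≤ 2, 0 ≤ θ ≤ π in polar coordinates, where x = r cos(θ), y = r sin(θ), and dA = r dr dθ.

Under the substitution, the integrand becomes 25r^2 + 125, so

    ∬_D (25x^2 + 25y^2 + 125) dA = ∫_{0}^{π} ∫_{0}^{2} (25r^2 + 125) · r dr dθ.

Inner integral (in r): ∫_{0}^{2} (25r^2 + 125) · r dr = 350.

Outer integral (in θ): ∫_{0}^{π} (350) dθ = 350π.

Therefore ∬_D (25x^2 + 25y^2 + 125) dA = 350π.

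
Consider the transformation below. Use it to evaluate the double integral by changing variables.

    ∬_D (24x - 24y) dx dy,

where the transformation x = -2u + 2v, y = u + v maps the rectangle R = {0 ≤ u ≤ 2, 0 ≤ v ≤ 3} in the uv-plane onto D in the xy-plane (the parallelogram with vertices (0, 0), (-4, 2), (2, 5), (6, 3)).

Compute the Jacobian determinant of (x, y) with respect to (u, v):

    ∂(x,y)/∂(u,v) = | -2  2 | = (-2)(1) - (2)(1) = -4.
                   | 1  1 |

Its absolute value is |J| = 4 (the area scaling factor).

Substituting x = -2u + 2v, y = u + v into the integrand,

    24x - 24y → -72u + 24v,

so the integral becomes

    ∬_R (-72u + 24v) · |J| du dv = ∫_0^2 ∫_0^3 (-288u + 96v) dv du.

Inner (v): 432 - 864u.
Outer (u): -864.

Therefore ∬_D (24x - 24y) dx dy = -864.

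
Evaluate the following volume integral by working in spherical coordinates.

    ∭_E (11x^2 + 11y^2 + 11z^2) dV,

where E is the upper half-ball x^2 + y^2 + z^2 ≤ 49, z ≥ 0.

In spherical coordinates, x = ρ sin(φ) cos(θ), y = ρ sin(φ) sin(θ), z = ρ cos(φ), and dV = ρ^2 sin(φ) dρ dφ dθ.

The integrand becomes 11ρ^2, so

    ∭_E (11x^2 + 11y^2 + 11z^2) dV = ∫_{0}^{2π} ∫_{0}^{π/2} ∫_{0}^{7} (11ρ^2) · ρ^2 sin(φ) dρ dφ dθ.

Inner (ρ): 184877sin(φ)/5.
Middle (φ): 184877/5.
Outer (θ): 369754π/5.

Therefore the triple integral equals 369754π/5.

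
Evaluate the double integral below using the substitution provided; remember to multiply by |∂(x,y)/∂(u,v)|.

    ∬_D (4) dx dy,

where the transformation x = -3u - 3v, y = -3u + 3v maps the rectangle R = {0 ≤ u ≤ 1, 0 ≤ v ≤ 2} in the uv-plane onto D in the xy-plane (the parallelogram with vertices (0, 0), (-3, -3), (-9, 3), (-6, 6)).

Compute the Jacobian determinant of (x, y) with respect to (u, v):

    ∂(x,y)/∂(u,v) = | -3  -3 | = (-3)(3) - (-3)(-3) = -18.
                   | -3  3 |

Its absolute value is |J| = 18 (the area scaling factor).

Substituting x = -3u - 3v, y = -3u + 3v into the integrand,

    4 → 4,

so the integral becomes

    ∬_R (4) · |J| du dv = ∫_0^1 ∫_0^2 (72) dv du.

Inner (v): 144.
Outer (u): 144.

Therefore ∬_D (4) dx dy = 144.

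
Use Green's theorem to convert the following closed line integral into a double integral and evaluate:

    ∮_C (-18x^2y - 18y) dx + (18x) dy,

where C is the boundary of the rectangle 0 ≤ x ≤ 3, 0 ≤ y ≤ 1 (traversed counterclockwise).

Green's theorem converts the closed line integral into a double integral over the enclosed region D:

    ∮_C P dx + Q dy = ∬_D (∂Q/∂x - ∂P/∂y) dA.

Here P = -18x^2y - 18y, Q = 18x, so

    ∂Q/∂x = 18,    ∂P/∂y = -18x^2 - 18,
    ∂Q/∂x - ∂P/∂y = 18x^2 + 36.

D is the region 0 ≤ x ≤ 3, 0 ≤ y ≤ 1. Evaluating the double integral:

    ∬_D (18x^2 + 36) dA = ∫_0^{3} ∫_0^{1} (18x^2 + 36) dy dx.

Inner (y from 0 to 1): 18x^2 + 36.
Outer (x from 0 to 3): 270.

Therefore ∮_C P dx + Q dy = 270.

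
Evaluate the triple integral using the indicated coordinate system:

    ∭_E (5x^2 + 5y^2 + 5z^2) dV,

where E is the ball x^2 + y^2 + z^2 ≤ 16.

In spherical coordinates, x = ρ sin(φ) cos(θ), y = ρ sin(φ) sin(θ), z = ρ cos(φ), and dV = ρ^2 sin(φ) dρ dφ dθ.

The integrand becomes 5ρ^2, so

    ∭_E (5x^2 + 5y^2 + 5z^2) dV = ∫_{0}^{2π} ∫_{0}^{π} ∫_{0}^{4} (5ρ^2) · ρ^2 sin(φ) dρ dφ dθ.

Inner (ρ): 1024sin(φ).
Middle (φ): 2048.
Outer (θ): 4096π.

Therefore the triple integral equals 4096π.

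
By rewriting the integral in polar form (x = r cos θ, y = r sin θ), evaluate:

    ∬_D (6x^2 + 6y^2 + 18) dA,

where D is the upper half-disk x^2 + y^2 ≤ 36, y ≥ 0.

The region D is 0 ≤ r ≤ 6, 0 ≤ θ ≤ π in polar coordinates, where x = r cos(θ), y = r sin(θ), and dA = r dr dθ.

Under the substitution, the integrand becomes 6r^2 + 18, so

    ∬_D (6x^2 + 6y^2 + 18) dA = ∫_{0}^{π} ∫_{0}^{6} (6r^2 + 18) · r dr dθ.

Inner integral (in r): ∫_{0}^{6} (6r^2 + 18) · r dr = 2268.

Outer integral (in θ): ∫_{0}^{π} (2268) dθ = 2268π.

Therefore ∬_D (6x^2 + 6y^2 + 18) dA = 2268π.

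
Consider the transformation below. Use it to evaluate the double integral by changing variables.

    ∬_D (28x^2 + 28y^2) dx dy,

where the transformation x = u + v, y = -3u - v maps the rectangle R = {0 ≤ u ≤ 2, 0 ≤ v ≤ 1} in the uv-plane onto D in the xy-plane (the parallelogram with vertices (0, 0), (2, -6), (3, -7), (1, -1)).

Compute the Jacobian determinant of (x, y) with respect to (u, v):

    ∂(x,y)/∂(u,v) = | 1  1 | = (1)(-1) - (1)(-3) = 2.
                   | -3  -1 |

Its absolute value is |J| = 2 (the area scaling factor).

Substituting x = u + v, y = -3u - v into the integrand,

    28x^2 + 28y^2 → 280u^2 + 224u v + 56v^2,

so the integral becomes

    ∬_R (280u^2 + 224u v + 56v^2) · |J| du dv = ∫_0^2 ∫_0^1 (560u^2 + 448u v + 112v^2) dv du.

Inner (v): 560u^2 + 224u + 112/3.
Outer (u): 2016.

Therefore ∬_D (28x^2 + 28y^2) dx dy = 2016.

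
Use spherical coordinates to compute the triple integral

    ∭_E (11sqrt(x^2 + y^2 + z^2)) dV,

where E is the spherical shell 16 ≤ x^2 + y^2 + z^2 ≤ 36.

In spherical coordinates, x = ρ sin(φ) cos(θ), y = ρ sin(φ) sin(θ), z = ρ cos(φ), and dV = ρ^2 sin(φ) dρ dφ dθ.

The integrand becomes 11ρ, so

    ∭_E (11sqrt(x^2 + y^2 + z^2)) dV = ∫_{0}^{2π} ∫_{0}^{π} ∫_{4}^{6} (11ρ) · ρ^2 sin(φ) dρ dφ dθ.

Inner (ρ): 2860sin(φ).
Middle (φ): 5720.
Outer (θ): 11440π.

Therefore the triple integral equals 11440π.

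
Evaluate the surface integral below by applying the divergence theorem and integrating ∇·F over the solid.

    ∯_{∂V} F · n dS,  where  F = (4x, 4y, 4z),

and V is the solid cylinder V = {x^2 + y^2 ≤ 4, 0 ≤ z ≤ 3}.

By the divergence theorem,

    ∯_{∂V} F · n dS = ∭_V (∇ · F) dV.

Compute the divergence:
    ∇ · F = ∂F_x/∂x + ∂F_y/∂y + ∂F_z/∂z = 4 + 4 + 4 = 12.

In cylindrical coordinates, x = r cos(θ), y = r sin(θ), z = z, dV = r dr dθ dz, with 0 ≤ r ≤ 2, 0 ≤ θ ≤ 2π, 0 ≤ z ≤ 3.

The integrand, after substitution and multiplying by the volume element, becomes (12) · r, so

    ∭_V (∇·F) dV = ∫_0^{2π} ∫_0^{2} ∫_0^{3} (12) · r dz dr dθ.

Inner (z from 0 to 3): 36r.
Middle (r from 0 to 2): 72.
Outer (θ from 0 to 2π): 144π.

Therefore ∯_{∂V} F · n dS = 144π.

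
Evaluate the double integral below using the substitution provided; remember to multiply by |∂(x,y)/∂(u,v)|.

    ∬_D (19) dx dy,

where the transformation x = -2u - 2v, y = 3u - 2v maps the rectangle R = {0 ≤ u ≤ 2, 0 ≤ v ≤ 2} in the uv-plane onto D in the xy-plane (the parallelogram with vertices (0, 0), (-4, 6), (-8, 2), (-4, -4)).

Compute the Jacobian determinant of (x, y) with respect to (u, v):

    ∂(x,y)/∂(u,v) = | -2  -2 | = (-2)(-2) - (-2)(3) = 10.
                   | 3  -2 |

Its absolute value is |J| = 10 (the area scaling factor).

Substituting x = -2u - 2v, y = 3u - 2v into the integrand,

    19 → 19,

so the integral becomes

    ∬_R (19) · |J| du dv = ∫_0^2 ∫_0^2 (190) dv du.

Inner (v): 380.
Outer (u): 760.

Therefore ∬_D (19) dx dy = 760.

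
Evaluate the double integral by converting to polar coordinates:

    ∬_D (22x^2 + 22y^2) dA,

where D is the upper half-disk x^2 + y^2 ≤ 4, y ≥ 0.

The region D is 0 ≤ r ≤ 2, 0 ≤ θ ≤ π in polar coordinates, where x = r cos(θ), y = r sin(θ), and dA = r dr dθ.

Under the substitution, the integrand becomes 22r^2, so

    ∬_D (22x^2 + 22y^2) dA = ∫_{0}^{π} ∫_{0}^{2} (22r^2) · r dr dθ.

Inner integral (in r): ∫_{0}^{2} (22r^2) · r dr = 88.

Outer integral (in θ): ∫_{0}^{π} (88) dθ = 88π.

Therefore ∬_D (22x^2 + 22y^2) dA = 88π.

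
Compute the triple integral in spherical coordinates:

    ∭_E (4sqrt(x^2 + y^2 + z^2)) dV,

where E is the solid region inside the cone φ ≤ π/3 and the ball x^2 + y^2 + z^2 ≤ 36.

In spherical coordinates, x = ρ sin(φ) cos(θ), y = ρ sin(φ) sin(θ), z = ρ cos(φ), and dV = ρ^2 sin(φ) dρ dφ dθ.

The integrand becomes 4ρ, so

    ∭_E (4sqrt(x^2 + y^2 + z^2)) dV = ∫_{0}^{2π} ∫_{0}^{π/3} ∫_{0}^{6} (4ρ) · ρ^2 sin(φ) dρ dφ dθ.

Inner (ρ): 1296sin(φ).
Middle (φ): 648.
Outer (θ): 1296π.

Therefore the triple integral equals 1296π.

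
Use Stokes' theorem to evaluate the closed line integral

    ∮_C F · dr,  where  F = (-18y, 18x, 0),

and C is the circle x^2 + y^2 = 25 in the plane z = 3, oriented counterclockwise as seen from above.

Let S be the flat disk x^2 + y^2 ≤ 25 in the plane z = 3, with upward unit normal n̂ = ẑ. By Stokes' theorem,

    ∮_C F · dr = ∬_S (∇ × F) · n̂ dS = ∬_D (curl F)_z dA,

where D is the disk x^2 + y^2 ≤ 25.

Compute the curl of F = (-18y, 18x, 0):
    (∇ × F)_x = ∂F_z/∂y - ∂F_y/∂z = 0,
    (∇ × F)_y = ∂F_x/∂z - ∂F_z/∂x = 0,
    (∇ × F)_z = ∂F_y/∂x - ∂F_x/∂y = 36.

On z = 3, (curl F)_z = 36.

Convert to polar (x = r cos θ, y = r sin θ, dA = r dr dθ); the integrand becomes 36, so

    ∬_D (curl F)_z dA = ∫_0^{2π} ∫_0^{5} (36) · r dr dθ.

Inner (r from 0 to 5): 450.
Outer (θ from 0 to 2π): 900π.

Therefore ∮_C F · dr = 900π.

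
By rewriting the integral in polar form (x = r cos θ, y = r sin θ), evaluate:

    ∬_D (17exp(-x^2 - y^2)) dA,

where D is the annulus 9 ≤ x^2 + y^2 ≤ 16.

The region D is 3 ≤ r ≤ 4, 0 ≤ θ ≤ 2π in polar coordinates, where x = r cos(θ), y = r sin(θ), and dA = r dr dθ.

Under the substitution, the integrand becomes 17exp(-r^2), so

    ∬_D (17exp(-x^2 - y^2)) dA = ∫_{0}^{2π} ∫_{3}^{4} (17exp(-r^2)) · r dr dθ.

Inner integral (in r): ∫_{3}^{4} (17exp(-r^2)) · r dr = -(17 - 17exp(7))exp(-16)/2.

Outer integral (in θ): ∫_{0}^{2π} (-(17 - 17exp(7))exp(-16)/2) dθ = -17π (1 - exp(7))exp(-16).

Therefore ∬_D (17exp(-x^2 - y^2)) dA = -17π (1 - exp(7))exp(-16).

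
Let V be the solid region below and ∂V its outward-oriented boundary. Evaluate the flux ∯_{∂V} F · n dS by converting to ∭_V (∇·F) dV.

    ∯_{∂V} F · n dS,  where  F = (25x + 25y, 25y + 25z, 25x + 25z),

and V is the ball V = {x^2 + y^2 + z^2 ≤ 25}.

By the divergence theorem,

    ∯_{∂V} F · n dS = ∭_V (∇ · F) dV.

Compute the divergence:
    ∇ · F = ∂F_x/∂x + ∂F_y/∂y + ∂F_z/∂z = 25 + 25 + 25 = 75.

In spherical coordinates, x = ρ sin(φ) cos(θ), y = ρ sin(φ) sin(θ), z = ρ cos(φ), dV = ρ^2 sin(φ) dρ dφ dθ, with 0 ≤ ρ ≤ 5, 0 ≤ φ ≤ π, 0 ≤ θ ≤ 2π.

The integrand, after substitution and multiplying by the volume element, becomes (75) · ρ^2 sin(φ), so

    ∭_V (∇·F) dV = ∫_0^{2π} ∫_0^{π} ∫_0^{5} (75) · ρ^2 sin(φ) dρ dφ dθ.

Inner (ρ from 0 to 5): 3125sin(φ).
Middle (φ from 0 to π): 6250.
Outer (θ from 0 to 2π): 12500π.

Therefore ∯_{∂V} F · n dS = 12500π.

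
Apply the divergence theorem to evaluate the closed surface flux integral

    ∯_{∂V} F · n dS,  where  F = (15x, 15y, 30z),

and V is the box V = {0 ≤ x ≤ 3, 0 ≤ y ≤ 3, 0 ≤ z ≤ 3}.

By the divergence theorem,

    ∯_{∂V} F · n dS = ∭_V (∇ · F) dV.

Compute the divergence:
    ∇ · F = ∂F_x/∂x + ∂F_y/∂y + ∂F_z/∂z = 15 + 15 + 30 = 60.

V is a rectangular box, so dV = dx dy dz with 0 ≤ x ≤ 3, 0 ≤ y ≤ 3, 0 ≤ z ≤ 3.

Integrate (60) over V as an iterated integral:

    ∭_V (∇·F) dV = ∫_0^{3} ∫_0^{3} ∫_0^{3} (60) dz dy dx.

Inner (z from 0 to 3): 180.
Middle (y from 0 to 3): 540.
Outer (x from 0 to 3): 1620.

Therefore ∯_{∂V} F · n dS = 1620.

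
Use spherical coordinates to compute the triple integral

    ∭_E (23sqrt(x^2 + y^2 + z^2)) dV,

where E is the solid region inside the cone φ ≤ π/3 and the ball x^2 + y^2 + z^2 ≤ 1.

In spherical coordinates, x = ρ sin(φ) cos(θ), y = ρ sin(φ) sin(θ), z = ρ cos(φ), and dV = ρ^2 sin(φ) dρ dφ dθ.

The integrand becomes 23ρ, so

    ∭_E (23sqrt(x^2 + y^2 + z^2)) dV = ∫_{0}^{2π} ∫_{0}^{π/3} ∫_{0}^{1} (23ρ) · ρ^2 sin(φ) dρ dφ dθ.

Inner (ρ): 23sin(φ)/4.
Middle (φ): 23/8.
Outer (θ): 23π/4.

Therefore the triple integral equals 23π/4.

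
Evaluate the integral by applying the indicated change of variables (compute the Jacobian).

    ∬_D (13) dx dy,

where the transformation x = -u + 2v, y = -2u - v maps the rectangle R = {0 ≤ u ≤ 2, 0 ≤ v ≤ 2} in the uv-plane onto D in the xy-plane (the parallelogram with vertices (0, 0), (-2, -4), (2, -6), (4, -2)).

Compute the Jacobian determinant of (x, y) with respect to (u, v):

    ∂(x,y)/∂(u,v) = | -1  2 | = (-1)(-1) - (2)(-2) = 5.
                   | -2  -1 |

Its absolute value is |J| = 5 (the area scaling factor).

Substituting x = -u + 2v, y = -2u - v into the integrand,

    13 → 13,

so the integral becomes

    ∬_R (13) · |J| du dv = ∫_0^2 ∫_0^2 (65) dv du.

Inner (v): 130.
Outer (u): 260.

Therefore ∬_D (13) dx dy = 260.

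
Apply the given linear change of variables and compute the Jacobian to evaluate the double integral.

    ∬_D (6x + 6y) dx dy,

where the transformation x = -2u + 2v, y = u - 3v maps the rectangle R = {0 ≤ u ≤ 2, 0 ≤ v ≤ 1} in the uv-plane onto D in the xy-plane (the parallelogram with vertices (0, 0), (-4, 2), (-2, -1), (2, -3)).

Compute the Jacobian determinant of (x, y) with respect to (u, v):

    ∂(x,y)/∂(u,v) = | -2  2 | = (-2)(-3) - (2)(1) = 4.
                   | 1  -3 |

Its absolute value is |J| = 4 (the area scaling factor).

Substituting x = -2u + 2v, y = u - 3v into the integrand,

    6x + 6y → -6u - 6v,

so the integral becomes

    ∬_R (-6u - 6v) · |J| du dv = ∫_0^2 ∫_0^1 (-24u - 24v) dv du.

Inner (v): -24u - 12.
Outer (u): -72.

Therefore ∬_D (6x + 6y) dx dy = -72.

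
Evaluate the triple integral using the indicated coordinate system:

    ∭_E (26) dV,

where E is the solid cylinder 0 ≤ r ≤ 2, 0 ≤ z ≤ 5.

In cylindrical coordinates, x = r cos(θ), y = r sin(θ), z = z, and dV = r dr dθ dz.

The integrand becomes 26, so

    ∭_E (26) dV = ∫_{0}^{2π} ∫_{0}^{2} ∫_{0}^{5} (26) · r dz dr dθ.

Inner (z): 130r.
Middle (r from 0 to 2): 260.
Outer (θ): 520π.

Therefore the triple integral equals 520π.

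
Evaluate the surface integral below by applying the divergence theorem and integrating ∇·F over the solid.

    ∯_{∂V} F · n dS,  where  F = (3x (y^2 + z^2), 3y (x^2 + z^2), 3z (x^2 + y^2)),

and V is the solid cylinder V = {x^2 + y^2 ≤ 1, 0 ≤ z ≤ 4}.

By the divergence theorem,

    ∯_{∂V} F · n dS = ∭_V (∇ · F) dV.

Compute the divergence:
    ∇ · F = ∂F_x/∂x + ∂F_y/∂y + ∂F_z/∂z = 3y^2 + 3z^2 + 3x^2 + 3z^2 + 3x^2 + 3y^2 = 6x^2 + 6y^2 + 6z^2.

In cylindrical coordinates, x = r cos(θ), y = r sin(θ), z = z, dV = r dr dθ dz, with 0 ≤ r ≤ 1, 0 ≤ θ ≤ 2π, 0 ≤ z ≤ 4.

The integrand, after substitution and multiplying by the volume element, becomes (6r^2 + 6z^2) · r, so

    ∭_V (∇·F) dV = ∫_0^{2π} ∫_0^{1} ∫_0^{4} (6r^2 + 6z^2) · r dz dr dθ.

Inner (z from 0 to 4): 24r^3 + 128r.
Middle (r from 0 to 1): 70.
Outer (θ from 0 to 2π): 140π.

Therefore ∯_{∂V} F · n dS = 140π.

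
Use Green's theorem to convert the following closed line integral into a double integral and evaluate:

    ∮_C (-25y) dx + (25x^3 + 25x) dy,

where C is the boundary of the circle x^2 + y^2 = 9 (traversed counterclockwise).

Green's theorem converts the closed line integral into a double integral over the enclosed region D:

    ∮_C P dx + Q dy = ∬_D (∂Q/∂x - ∂P/∂y) dA.

Here P = -25y, Q = 25x^3 + 25x, so

    ∂Q/∂x = 75x^2 + 25,    ∂P/∂y = -25,
    ∂Q/∂x - ∂P/∂y = 75x^2 + 50.

D is the region x^2 + y^2 ≤ 9. Evaluating the double integral:

In polar coordinates (x = r cos θ, y = r sin θ, dA = r dr dθ) the integrand becomes 75r^2cos(θ)^2 + 50, so

    ∬_D (75x^2 + 50) dA = ∫_0^{2π} ∫_0^{3} (75r^2cos(θ)^2 + 50) · r dr dθ.

Inner (r from 0 to 3): 6075cos(θ)^2/4 + 225.
Outer (θ from 0 to 2π): 7875π/4.

Therefore ∮_C P dx + Q dy = 7875π/4.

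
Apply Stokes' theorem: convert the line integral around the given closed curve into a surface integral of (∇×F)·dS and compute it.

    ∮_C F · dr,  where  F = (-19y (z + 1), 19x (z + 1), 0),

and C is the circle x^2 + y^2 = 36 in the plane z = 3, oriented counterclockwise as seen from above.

Let S be the flat disk x^2 + y^2 ≤ 36 in the plane z = 3, with upward unit normal n̂ = ẑ. By Stokes' theorem,

    ∮_C F · dr = ∬_S (∇ × F) · n̂ dS = ∬_D (curl F)_z dA,

where D is the disk x^2 + y^2 ≤ 36.

Compute the curl of F = (-19y (z + 1), 19x (z + 1), 0):
    (∇ × F)_x = ∂F_z/∂y - ∂F_y/∂z = -19x,
    (∇ × F)_y = ∂F_x/∂z - ∂F_z/∂x = -19y,
    (∇ × F)_z = ∂F_y/∂x - ∂F_x/∂y = 38z + 38.

On z = 3, (curl F)_z = 152.

Convert to polar (x = r cos θ, y = r sin θ, dA = r dr dθ); the integrand becomes 152, so

    ∬_D (curl F)_z dA = ∫_0^{2π} ∫_0^{6} (152) · r dr dθ.

Inner (r from 0 to 6): 2736.
Outer (θ from 0 to 2π): 5472π.

Therefore ∮_C F · dr = 5472π.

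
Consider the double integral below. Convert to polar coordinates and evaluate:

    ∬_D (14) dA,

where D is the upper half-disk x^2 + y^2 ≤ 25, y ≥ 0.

The region D is 0 ≤ r ≤ 5, 0 ≤ θ ≤ π in polar coordinates, where x = r cos(θ), y = r sin(θ), and dA = r dr dθ.

Under the substitution, the integrand becomes 14, so

    ∬_D (14) dA = ∫_{0}^{π} ∫_{0}^{5} (14) · r dr dθ.

Inner integral (in r): ∫_{0}^{5} (14) · r dr = 175.

Outer integral (in θ): ∫_{0}^{π} (175) dθ = 175π.

Therefore ∬_D (14) dA = 175π.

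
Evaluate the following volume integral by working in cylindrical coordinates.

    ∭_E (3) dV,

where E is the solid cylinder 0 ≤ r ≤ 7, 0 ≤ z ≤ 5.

In cylindrical coordinates, x = r cos(θ), y = r sin(θ), z = z, and dV = r dr dθ dz.

The integrand becomes 3, so

    ∭_E (3) dV = ∫_{0}^{2π} ∫_{0}^{7} ∫_{0}^{5} (3) · r dz dr dθ.

Inner (z): 15r.
Middle (r from 0 to 7): 735/2.
Outer (θ): 735π.

Therefore the triple integral equals 735π.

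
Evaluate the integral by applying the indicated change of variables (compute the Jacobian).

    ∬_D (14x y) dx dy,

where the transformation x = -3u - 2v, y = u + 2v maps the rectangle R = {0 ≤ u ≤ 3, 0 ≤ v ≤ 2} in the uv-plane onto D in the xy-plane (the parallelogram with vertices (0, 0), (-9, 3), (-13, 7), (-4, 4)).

Compute the Jacobian determinant of (x, y) with respect to (u, v):

    ∂(x,y)/∂(u,v) = | -3  -2 | = (-3)(2) - (-2)(1) = -4.
                   | 1  2 |

Its absolute value is |J| = 4 (the area scaling factor).

Substituting x = -3u - 2v, y = u + 2v into the integrand,

    14x y → -42u^2 - 112u v - 56v^2,

so the integral becomes

    ∬_R (-42u^2 - 112u v - 56v^2) · |J| du dv = ∫_0^3 ∫_0^2 (-168u^2 - 448u v - 224v^2) dv du.

Inner (v): -336u^2 - 896u - 1792/3.
Outer (u): -8848.

Therefore ∬_D (14x y) dx dy = -8848.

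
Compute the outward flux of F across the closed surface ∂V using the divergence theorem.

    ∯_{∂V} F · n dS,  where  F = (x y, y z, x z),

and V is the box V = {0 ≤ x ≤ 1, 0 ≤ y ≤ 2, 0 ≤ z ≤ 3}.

By the divergence theorem,

    ∯_{∂V} F · n dS = ∭_V (∇ · F) dV.

Compute the divergence:
    ∇ · F = ∂F_x/∂x + ∂F_y/∂y + ∂F_z/∂z = y + z + x = x + y + z.

V is a rectangular box, so dV = dx dy dz with 0 ≤ x ≤ 1, 0 ≤ y ≤ 2, 0 ≤ z ≤ 3.

Integrate (x + y + z) over V as an iterated integral:

    ∭_V (∇·F) dV = ∫_0^{1} ∫_0^{2} ∫_0^{3} (x + y + z) dz dy dx.

Inner (z from 0 to 3): 3x + 3y + 9/2.
Middle (y from 0 to 2): 6x + 15.
Outer (x from 0 to 1): 18.

Therefore ∯_{∂V} F · n dS = 18.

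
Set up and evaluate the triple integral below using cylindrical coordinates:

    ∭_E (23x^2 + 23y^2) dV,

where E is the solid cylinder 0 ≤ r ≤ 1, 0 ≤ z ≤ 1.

In cylindrical coordinates, x = r cos(θ), y = r sin(θ), z = z, and dV = r dr dθ dz.

The integrand becomes 23r^2, so

    ∭_E (23x^2 + 23y^2) dV = ∫_{0}^{2π} ∫_{0}^{1} ∫_{0}^{1} (23r^2) · r dz dr dθ.

Inner (z): 23r^3.
Middle (r from 0 to 1): 23/4.
Outer (θ): 23π/2.

Therefore the triple integral equals 23π/2.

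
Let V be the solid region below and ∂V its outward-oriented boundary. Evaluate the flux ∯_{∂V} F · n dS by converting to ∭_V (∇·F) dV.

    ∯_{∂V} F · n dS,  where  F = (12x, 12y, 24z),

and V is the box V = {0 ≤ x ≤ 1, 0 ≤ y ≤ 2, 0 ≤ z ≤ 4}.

By the divergence theorem,

    ∯_{∂V} F · n dS = ∭_V (∇ · F) dV.

Compute the divergence:
    ∇ · F = ∂F_x/∂x + ∂F_y/∂y + ∂F_z/∂z = 12 + 12 + 24 = 48.

V is a rectangular box, so dV = dx dy dz with 0 ≤ x ≤ 1, 0 ≤ y ≤ 2, 0 ≤ z ≤ 4.

Integrate (48) over V as an iterated integral:

    ∭_V (∇·F) dV = ∫_0^{1} ∫_0^{2} ∫_0^{4} (48) dz dy dx.

Inner (z from 0 to 4): 192.
Middle (y from 0 to 2): 384.
Outer (x from 0 to 1): 384.

Therefore ∯_{∂V} F · n dS = 384.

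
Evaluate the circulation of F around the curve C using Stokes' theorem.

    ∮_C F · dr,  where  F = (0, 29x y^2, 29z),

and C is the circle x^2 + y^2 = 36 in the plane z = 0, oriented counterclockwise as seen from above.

Let S be the flat disk x^2 + y^2 ≤ 36 in the plane z = 0, with upward unit normal n̂ = ẑ. By Stokes' theorem,

    ∮_C F · dr = ∬_S (∇ × F) · n̂ dS = ∬_D (curl F)_z dA,

where D is the disk x^2 + y^2 ≤ 36.

Compute the curl of F = (0, 29x y^2, 29z):
    (∇ × F)_x = ∂F_z/∂y - ∂F_y/∂z = 0,
    (∇ × F)_y = ∂F_x/∂z - ∂F_z/∂x = 0,
    (∇ × F)_z = ∂F_y/∂x - ∂F_x/∂y = 29y^2.

On z = 0, (curl F)_z = 29y^2.

Convert to polar (x = r cos θ, y = r sin θ, dA = r dr dθ); the integrand becomes 29r^2sin(θ)^2, so

    ∬_D (curl F)_z dA = ∫_0^{2π} ∫_0^{6} (29r^2sin(θ)^2) · r dr dθ.

Inner (r from 0 to 6): 9396sin(θ)^2.
Outer (θ from 0 to 2π): 9396π.

Therefore ∮_C F · dr = 9396π.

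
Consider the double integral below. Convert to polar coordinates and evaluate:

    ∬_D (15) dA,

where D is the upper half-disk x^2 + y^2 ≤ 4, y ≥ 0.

The region D is 0 ≤ r ≤ 2, 0 ≤ θ ≤ π in polar coordinates, where x = r cos(θ), y = r sin(θ), and dA = r dr dθ.

Under the substitution, the integrand becomes 15, so

    ∬_D (15) dA = ∫_{0}^{π} ∫_{0}^{2} (15) · r dr dθ.

Inner integral (in r): ∫_{0}^{2} (15) · r dr = 30.

Outer integral (in θ): ∫_{0}^{π} (30) dθ = 30π.

Therefore ∬_D (15) dA = 30π.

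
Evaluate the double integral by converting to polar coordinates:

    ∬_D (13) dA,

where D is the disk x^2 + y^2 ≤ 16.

The region D is 0 ≤ r ≤ 4, 0 ≤ θ ≤ 2π in polar coordinates, where x = r cos(θ), y = r sin(θ), and dA = r dr dθ.

Under the substitution, the integrand becomes 13, so

    ∬_D (13) dA = ∫_{0}^{2π} ∫_{0}^{4} (13) · r dr dθ.

Inner integral (in r): ∫_{0}^{4} (13) · r dr = 104.

Outer integral (in θ): ∫_{0}^{2π} (104) dθ = 208π.

Therefore ∬_D (13) dA = 208π.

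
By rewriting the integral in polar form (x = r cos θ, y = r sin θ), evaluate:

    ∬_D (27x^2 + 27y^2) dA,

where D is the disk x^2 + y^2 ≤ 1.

The region D is 0 ≤ r ≤ 1, 0 ≤ θ ≤ 2π in polar coordinates, where x = r cos(θ), y = r sin(θ), and dA = r dr dθ.

Under the substitution, the integrand becomes 27r^2, so

    ∬_D (27x^2 + 27y^2) dA = ∫_{0}^{2π} ∫_{0}^{1} (27r^2) · r dr dθ.

Inner integral (in r): ∫_{0}^{1} (27r^2) · r dr = 27/4.

Outer integral (in θ): ∫_{0}^{2π} (27/4) dθ = 27π/2.

Therefore ∬_D (27x^2 + 27y^2) dA = 27π/2.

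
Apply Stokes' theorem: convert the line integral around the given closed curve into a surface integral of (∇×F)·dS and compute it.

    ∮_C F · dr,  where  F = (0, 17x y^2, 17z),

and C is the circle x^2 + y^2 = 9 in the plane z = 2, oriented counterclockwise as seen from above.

Let S be the flat disk x^2 + y^2 ≤ 9 in the plane z = 2, with upward unit normal n̂ = ẑ. By Stokes' theorem,

    ∮_C F · dr = ∬_S (∇ × F) · n̂ dS = ∬_D (curl F)_z dA,

where D is the disk x^2 + y^2 ≤ 9.

Compute the curl of F = (0, 17x y^2, 17z):
    (∇ × F)_x = ∂F_z/∂y - ∂F_y/∂z = 0,
    (∇ × F)_y = ∂F_x/∂z - ∂F_z/∂x = 0,
    (∇ × F)_z = ∂F_y/∂x - ∂F_x/∂y = 17y^2.

On z = 2, (curl F)_z = 17y^2.

Convert to polar (x = r cos θ, y = r sin θ, dA = r dr dθ); the integrand becomes 17r^2sin(θ)^2, so

    ∬_D (curl F)_z dA = ∫_0^{2π} ∫_0^{3} (17r^2sin(θ)^2) · r dr dθ.

Inner (r from 0 to 3): 1377sin(θ)^2/4.
Outer (θ from 0 to 2π): 1377π/4.

Therefore ∮_C F · dr = 1377π/4.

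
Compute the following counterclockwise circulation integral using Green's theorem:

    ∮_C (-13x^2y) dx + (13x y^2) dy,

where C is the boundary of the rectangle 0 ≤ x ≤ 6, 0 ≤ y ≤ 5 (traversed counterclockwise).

Green's theorem converts the closed line integral into a double integral over the enclosed region D:

    ∮_C P dx + Q dy = ∬_D (∂Q/∂x - ∂P/∂y) dA.

Here P = -13x^2y, Q = 13x y^2, so

    ∂Q/∂x = 13y^2,    ∂P/∂y = -13x^2,
    ∂Q/∂x - ∂P/∂y = 13x^2 + 13y^2.

D is the region 0 ≤ x ≤ 6, 0 ≤ y ≤ 5. Evaluating the double integral:

    ∬_D (13x^2 + 13y^2) dA = ∫_0^{6} ∫_0^{5} (13x^2 + 13y^2) dy dx.

Inner (y from 0 to 5): 65x^2 + 1625/3.
Outer (x from 0 to 6): 7930.

Therefore ∮_C P dx + Q dy = 7930.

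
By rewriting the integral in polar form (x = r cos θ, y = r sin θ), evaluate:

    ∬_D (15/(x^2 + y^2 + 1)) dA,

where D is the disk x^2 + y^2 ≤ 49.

The region D is 0 ≤ r ≤ 7, 0 ≤ θ ≤ 2π in polar coordinates, where x = r cos(θ), y = r sin(θ), and dA = r dr dθ.

Under the substitution, the integrand becomes 15/(r^2 + 1), so

    ∬_D (15/(x^2 + y^2 + 1)) dA = ∫_{0}^{2π} ∫_{0}^{7} (15/(r^2 + 1)) · r dr dθ.

Inner integral (in r): ∫_{0}^{7} (15/(r^2 + 1)) · r dr = 15log(50)/2.

Outer integral (in θ): ∫_{0}^{2π} (15log(50)/2) dθ = 15π log(50).

Therefore ∬_D (15/(x^2 + y^2 + 1)) dA = 15π log(50).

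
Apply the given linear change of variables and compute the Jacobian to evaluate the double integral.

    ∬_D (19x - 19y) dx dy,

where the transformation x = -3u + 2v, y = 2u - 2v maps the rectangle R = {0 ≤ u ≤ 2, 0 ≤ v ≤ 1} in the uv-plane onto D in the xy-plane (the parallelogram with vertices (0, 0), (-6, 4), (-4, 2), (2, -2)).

Compute the Jacobian determinant of (x, y) with respect to (u, v):

    ∂(x,y)/∂(u,v) = | -3  2 | = (-3)(-2) - (2)(2) = 2.
                   | 2  -2 |

Its absolute value is |J| = 2 (the area scaling factor).

Substituting x = -3u + 2v, y = 2u - 2v into the integrand,

    19x - 19y → -95u + 76v,

so the integral becomes

    ∬_R (-95u + 76v) · |J| du dv = ∫_0^2 ∫_0^1 (-190u + 152v) dv du.

Inner (v): 76 - 190u.
Outer (u): -228.

Therefore ∬_D (19x - 19y) dx dy = -228.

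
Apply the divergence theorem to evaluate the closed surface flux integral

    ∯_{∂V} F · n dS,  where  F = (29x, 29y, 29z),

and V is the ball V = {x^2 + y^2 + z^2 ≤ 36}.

By the divergence theorem,

    ∯_{∂V} F · n dS = ∭_V (∇ · F) dV.

Compute the divergence:
    ∇ · F = ∂F_x/∂x + ∂F_y/∂y + ∂F_z/∂z = 29 + 29 + 29 = 87.

In spherical coordinates, x = ρ sin(φ) cos(θ), y = ρ sin(φ) sin(θ), z = ρ cos(φ), dV = ρ^2 sin(φ) dρ dφ dθ, with 0 ≤ ρ ≤ 6, 0 ≤ φ ≤ π, 0 ≤ θ ≤ 2π.

The integrand, after substitution and multiplying by the volume element, becomes (87) · ρ^2 sin(φ), so

    ∭_V (∇·F) dV = ∫_0^{2π} ∫_0^{π} ∫_0^{6} (87) · ρ^2 sin(φ) dρ dφ dθ.

Inner (ρ from 0 to 6): 6264sin(φ).
Middle (φ from 0 to π): 12528.
Outer (θ from 0 to 2π): 25056π.

Therefore ∯_{∂V} F · n dS = 25056π.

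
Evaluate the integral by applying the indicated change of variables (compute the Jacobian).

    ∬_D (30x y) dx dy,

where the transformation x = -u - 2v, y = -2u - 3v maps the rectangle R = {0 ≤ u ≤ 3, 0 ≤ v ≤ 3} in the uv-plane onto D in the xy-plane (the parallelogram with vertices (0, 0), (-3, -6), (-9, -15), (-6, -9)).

Compute the Jacobian determinant of (x, y) with respect to (u, v):

    ∂(x,y)/∂(u,v) = | -1  -2 | = (-1)(-3) - (-2)(-2) = -1.
                   | -2  -3 |

Its absolute value is |J| = 1 (the area scaling factor).

Substituting x = -u - 2v, y = -2u - 3v into the integrand,

    30x y → 60u^2 + 210u v + 180v^2,

so the integral becomes

    ∬_R (60u^2 + 210u v + 180v^2) · |J| du dv = ∫_0^3 ∫_0^3 (60u^2 + 210u v + 180v^2) dv du.

Inner (v): 180u^2 + 945u + 1620.
Outer (u): 21465/2.

Therefore ∬_D (30x y) dx dy = 21465/2.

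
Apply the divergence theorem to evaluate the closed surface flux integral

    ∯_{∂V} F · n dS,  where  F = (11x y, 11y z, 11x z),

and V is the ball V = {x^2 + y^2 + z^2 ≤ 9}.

By the divergence theorem,

    ∯_{∂V} F · n dS = ∭_V (∇ · F) dV.

Compute the divergence:
    ∇ · F = ∂F_x/∂x + ∂F_y/∂y + ∂F_z/∂z = 11y + 11z + 11x = 11x + 11y + 11z.

In spherical coordinates, x = ρ sin(φ) cos(θ), y = ρ sin(φ) sin(θ), z = ρ cos(φ), dV = ρ^2 sin(φ) dρ dφ dθ, with 0 ≤ ρ ≤ 3, 0 ≤ φ ≤ π, 0 ≤ θ ≤ 2π.

The integrand, after substitution and multiplying by the volume element, becomes (11ρ (sqrt(2)sin(φ)sin(θ + π/4) + cos(φ))) · ρ^2 sin(φ), so

    ∭_V (∇·F) dV = ∫_0^{2π} ∫_0^{π} ∫_0^{3} (11ρ (sqrt(2)sin(φ)sin(θ + π/4) + cos(φ))) · ρ^2 sin(φ) dρ dφ dθ.

Inner (ρ from 0 to 3): 891(sqrt(2)sin(φ)sin(θ + π/4) + cos(φ))sin(φ)/4.
Middle (φ from 0 to π): 891sqrt(2)π sin(θ + π/4)/8.
Outer (θ from 0 to 2π): 0.

Therefore ∯_{∂V} F · n dS = 0.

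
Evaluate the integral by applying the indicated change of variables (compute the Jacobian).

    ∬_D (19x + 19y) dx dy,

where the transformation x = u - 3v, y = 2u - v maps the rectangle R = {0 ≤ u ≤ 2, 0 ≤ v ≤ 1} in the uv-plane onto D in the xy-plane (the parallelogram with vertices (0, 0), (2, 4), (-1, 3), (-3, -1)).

Compute the Jacobian determinant of (x, y) with respect to (u, v):

    ∂(x,y)/∂(u,v) = | 1  -3 | = (1)(-1) - (-3)(2) = 5.
                   | 2  -1 |

Its absolute value is |J| = 5 (the area scaling factor).

Substituting x = u - 3v, y = 2u - v into the integrand,

    19x + 19y → 57u - 76v,

so the integral becomes

    ∬_R (57u - 76v) · |J| du dv = ∫_0^2 ∫_0^1 (285u - 380v) dv du.

Inner (v): 285u - 190.
Outer (u): 190.

Therefore ∬_D (19x + 19y) dx dy = 190.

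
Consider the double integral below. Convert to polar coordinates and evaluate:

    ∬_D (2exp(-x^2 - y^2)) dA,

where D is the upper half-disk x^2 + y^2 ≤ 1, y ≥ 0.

The region D is 0 ≤ r ≤ 1, 0 ≤ θ ≤ π in polar coordinates, where x = r cos(θ), y = r sin(θ), and dA = r dr dθ.

Under the substitution, the integrand becomes 2exp(-r^2), so

    ∬_D (2exp(-x^2 - y^2)) dA = ∫_{0}^{π} ∫_{0}^{1} (2exp(-r^2)) · r dr dθ.

Inner integral (in r): ∫_{0}^{1} (2exp(-r^2)) · r dr = 1 - exp(-1).

Outer integral (in θ): ∫_{0}^{π} (1 - exp(-1)) dθ = -π exp(-1) + π.

Therefore ∬_D (2exp(-x^2 - y^2)) dA = -π exp(-1) + π.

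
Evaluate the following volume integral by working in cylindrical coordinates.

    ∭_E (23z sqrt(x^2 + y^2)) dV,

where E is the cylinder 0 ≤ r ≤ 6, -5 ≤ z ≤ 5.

In cylindrical coordinates, x = r cos(θ), y = r sin(θ), z = z, and dV = r dr dθ dz.

The integrand becomes 23r z, so

    ∭_E (23z sqrt(x^2 + y^2)) dV = ∫_{0}^{2π} ∫_{0}^{6} ∫_{-5}^{5} (23r z) · r dz dr dθ.

Inner (z): 0.
Middle (r from 0 to 6): 0.
Outer (θ): 0.

Therefore the triple integral equals 0.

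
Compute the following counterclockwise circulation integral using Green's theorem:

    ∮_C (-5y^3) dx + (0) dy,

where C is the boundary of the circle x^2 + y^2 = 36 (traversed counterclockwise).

Green's theorem converts the closed line integral into a double integral over the enclosed region D:

    ∮_C P dx + Q dy = ∬_D (∂Q/∂x - ∂P/∂y) dA.

Here P = -5y^3, Q = 0, so

    ∂Q/∂x = 0,    ∂P/∂y = -15y^2,
    ∂Q/∂x - ∂P/∂y = 15y^2.

D is the region x^2 + y^2 ≤ 36. Evaluating the double integral:

In polar coordinates (x = r cos θ, y = r sin θ, dA = r dr dθ) the integrand becomes 15r^2sin(θ)^2, so

    ∬_D (15y^2) dA = ∫_0^{2π} ∫_0^{6} (15r^2sin(θ)^2) · r dr dθ.

Inner (r from 0 to 6): 4860sin(θ)^2.
Outer (θ from 0 to 2π): 4860π.

Therefore ∮_C P dx + Q dy = 4860π.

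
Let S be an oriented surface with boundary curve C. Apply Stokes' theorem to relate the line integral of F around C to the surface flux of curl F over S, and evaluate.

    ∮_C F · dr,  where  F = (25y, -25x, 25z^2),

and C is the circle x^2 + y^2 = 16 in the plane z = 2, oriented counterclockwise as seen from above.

Let S be the flat disk x^2 + y^2 ≤ 16 in the plane z = 2, with upward unit normal n̂ = ẑ. By Stokes' theorem,

    ∮_C F · dr = ∬_S (∇ × F) · n̂ dS = ∬_D (curl F)_z dA,

where D is the disk x^2 + y^2 ≤ 16.

Compute the curl of F = (25y, -25x, 25z^2):
    (∇ × F)_x = ∂F_z/∂y - ∂F_y/∂z = 0,
    (∇ × F)_y = ∂F_x/∂z - ∂F_z/∂x = 0,
    (∇ × F)_z = ∂F_y/∂x - ∂F_x/∂y = -50.

On z = 2, (curl F)_z = -50.

Convert to polar (x = r cos θ, y = r sin θ, dA = r dr dθ); the integrand becomes -50, so

    ∬_D (curl F)_z dA = ∫_0^{2π} ∫_0^{4} (-50) · r dr dθ.

Inner (r from 0 to 4): -400.
Outer (θ from 0 to 2π): -800π.

Therefore ∮_C F · dr = -800π.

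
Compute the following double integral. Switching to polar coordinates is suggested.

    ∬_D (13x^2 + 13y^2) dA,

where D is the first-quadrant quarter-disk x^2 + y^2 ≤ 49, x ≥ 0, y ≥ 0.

The region D is 0 ≤ r ≤ 7, 0 ≤ θ ≤ π/2 in polar coordinates, where x = r cos(θ), y = r sin(θ), and dA = r dr dθ.

Under the substitution, the integrand becomes 13r^2, so

    ∬_D (13x^2 + 13y^2) dA = ∫_{0}^{π/2} ∫_{0}^{7} (13r^2) · r dr dθ.

Inner integral (in r): ∫_{0}^{7} (13r^2) · r dr = 31213/4.

Outer integral (in θ): ∫_{0}^{π/2} (31213/4) dθ = 31213π/8.

Therefore ∬_D (13x^2 + 13y^2) dA = 31213π/8.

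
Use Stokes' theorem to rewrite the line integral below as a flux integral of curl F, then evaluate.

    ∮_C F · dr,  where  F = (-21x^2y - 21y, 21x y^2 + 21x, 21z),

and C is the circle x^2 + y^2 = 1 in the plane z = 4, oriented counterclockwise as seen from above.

Let S be the flat disk x^2 + y^2 ≤ 1 in the plane z = 4, with upward unit normal n̂ = ẑ. By Stokes' theorem,

    ∮_C F · dr = ∬_S (∇ × F) · n̂ dS = ∬_D (curl F)_z dA,

where D is the disk x^2 + y^2 ≤ 1.

Compute the curl of F = (-21x^2y - 21y, 21x y^2 + 21x, 21z):
    (∇ × F)_x = ∂F_z/∂y - ∂F_y/∂z = 0,
    (∇ × F)_y = ∂F_x/∂z - ∂F_z/∂x = 0,
    (∇ × F)_z = ∂F_y/∂x - ∂F_x/∂y = 21x^2 + 21y^2 + 42.

On z = 4, (curl F)_z = 21x^2 + 21y^2 + 42.

Convert to polar (x = r cos θ, y = r sin θ, dA = r dr dθ); the integrand becomes 21r^2 + 42, so

    ∬_D (curl F)_z dA = ∫_0^{2π} ∫_0^{1} (21r^2 + 42) · r dr dθ.

Inner (r from 0 to 1): 105/4.
Outer (θ from 0 to 2π): 105π/2.

Therefore ∮_C F · dr = 105π/2.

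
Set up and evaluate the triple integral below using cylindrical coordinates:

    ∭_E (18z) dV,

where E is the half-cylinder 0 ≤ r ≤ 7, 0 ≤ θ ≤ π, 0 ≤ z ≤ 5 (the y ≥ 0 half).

In cylindrical coordinates, x = r cos(θ), y = r sin(θ), z = z, and dV = r dr dθ dz.

The integrand becomes 18z, so

    ∭_E (18z) dV = ∫_{0}^{π} ∫_{0}^{7} ∫_{0}^{5} (18z) · r dz dr dθ.

Inner (z): 225r.
Middle (r from 0 to 7): 11025/2.
Outer (θ): 11025π/2.

Therefore the triple integral equals 11025π/2.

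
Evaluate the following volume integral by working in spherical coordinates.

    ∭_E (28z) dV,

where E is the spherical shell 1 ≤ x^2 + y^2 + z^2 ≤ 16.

In spherical coordinates, x = ρ sin(φ) cos(θ), y = ρ sin(φ) sin(θ), z = ρ cos(φ), and dV = ρ^2 sin(φ) dρ dφ dθ.

The integrand becomes 28ρ cos(φ), so

    ∭_E (28z) dV = ∫_{0}^{2π} ∫_{0}^{π} ∫_{1}^{4} (28ρ cos(φ)) · ρ^2 sin(φ) dρ dφ dθ.

Inner (ρ): 1785sin(2φ)/2.
Middle (φ): 0.
Outer (θ): 0.

Therefore the triple integral equals 0.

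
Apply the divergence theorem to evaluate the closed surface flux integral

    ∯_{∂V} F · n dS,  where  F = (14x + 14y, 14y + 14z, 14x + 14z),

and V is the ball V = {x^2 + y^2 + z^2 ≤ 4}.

By the divergence theorem,

    ∯_{∂V} F · n dS = ∭_V (∇ · F) dV.

Compute the divergence:
    ∇ · F = ∂F_x/∂x + ∂F_y/∂y + ∂F_z/∂z = 14 + 14 + 14 = 42.

In spherical coordinates, x = ρ sin(φ) cos(θ), y = ρ sin(φ) sin(θ), z = ρ cos(φ), dV = ρ^2 sin(φ) dρ dφ dθ, with 0 ≤ ρ ≤ 2, 0 ≤ φ ≤ π, 0 ≤ θ ≤ 2π.

The integrand, after substitution and multiplying by the volume element, becomes (42) · ρ^2 sin(φ), so

    ∭_V (∇·F) dV = ∫_0^{2π} ∫_0^{π} ∫_0^{2} (42) · ρ^2 sin(φ) dρ dφ dθ.

Inner (ρ from 0 to 2): 112sin(φ).
Middle (φ from 0 to π): 224.
Outer (θ from 0 to 2π): 448π.

Therefore ∯_{∂V} F · n dS = 448π.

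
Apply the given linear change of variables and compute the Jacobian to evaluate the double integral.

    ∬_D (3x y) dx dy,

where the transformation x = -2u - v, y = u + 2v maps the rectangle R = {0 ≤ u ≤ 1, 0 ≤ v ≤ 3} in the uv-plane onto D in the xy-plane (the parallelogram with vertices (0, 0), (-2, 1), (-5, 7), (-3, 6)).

Compute the Jacobian determinant of (x, y) with respect to (u, v):

    ∂(x,y)/∂(u,v) = | -2  -1 | = (-2)(2) - (-1)(1) = -3.
                   | 1  2 |

Its absolute value is |J| = 3 (the area scaling factor).

Substituting x = -2u - v, y = u + 2v into the integrand,

    3x y → -6u^2 - 15u v - 6v^2,

so the integral becomes

    ∬_R (-6u^2 - 15u v - 6v^2) · |J| du dv = ∫_0^1 ∫_0^3 (-18u^2 - 45u v - 18v^2) dv du.

Inner (v): -54u^2 - 405u/2 - 162.
Outer (u): -1125/4.

Therefore ∬_D (3x y) dx dy = -1125/4.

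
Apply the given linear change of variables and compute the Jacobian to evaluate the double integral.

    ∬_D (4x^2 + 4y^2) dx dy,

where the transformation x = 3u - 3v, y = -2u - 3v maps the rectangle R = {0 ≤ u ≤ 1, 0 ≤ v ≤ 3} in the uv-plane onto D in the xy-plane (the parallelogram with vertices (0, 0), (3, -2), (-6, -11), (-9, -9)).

Compute the Jacobian determinant of (x, y) with respect to (u, v):

    ∂(x,y)/∂(u,v) = | 3  -3 | = (3)(-3) - (-3)(-2) = -15.
                   | -2  -3 |

Its absolute value is |J| = 15 (the area scaling factor).

Substituting x = 3u - 3v, y = -2u - 3v into the integrand,

    4x^2 + 4y^2 → 52u^2 - 24u v + 72v^2,

so the integral becomes

    ∬_R (52u^2 - 24u v + 72v^2) · |J| du dv = ∫_0^1 ∫_0^3 (780u^2 - 360u v + 1080v^2) dv du.

Inner (v): 2340u^2 - 1620u + 9720.
Outer (u): 9690.

Therefore ∬_D (4x^2 + 4y^2) dx dy = 9690.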